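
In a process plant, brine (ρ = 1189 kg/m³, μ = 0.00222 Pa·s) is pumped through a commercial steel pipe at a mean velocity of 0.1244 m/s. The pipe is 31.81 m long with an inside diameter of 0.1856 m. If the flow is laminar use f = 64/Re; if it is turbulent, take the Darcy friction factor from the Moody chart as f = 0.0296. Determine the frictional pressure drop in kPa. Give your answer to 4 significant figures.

Reynolds number Re = ρVD/μ = 1189 · 0.1244 · 0.1856 / 0.00222 = 1.237e+04.
Re > 4000 → turbulent; use the Moody-chart value f = 0.0296.
Darcy-Weisbach: ΔP = f(L/D)(ρV²/2) = 0.0296·(31.81/0.1856)·(1189·0.1244²/2) = 0.0296·171.4·9.2 = 46.67 Pa.
ΔP = 46.67 Pa = 0.04667 kPa.

ΔP ≈ 0.04667 kPa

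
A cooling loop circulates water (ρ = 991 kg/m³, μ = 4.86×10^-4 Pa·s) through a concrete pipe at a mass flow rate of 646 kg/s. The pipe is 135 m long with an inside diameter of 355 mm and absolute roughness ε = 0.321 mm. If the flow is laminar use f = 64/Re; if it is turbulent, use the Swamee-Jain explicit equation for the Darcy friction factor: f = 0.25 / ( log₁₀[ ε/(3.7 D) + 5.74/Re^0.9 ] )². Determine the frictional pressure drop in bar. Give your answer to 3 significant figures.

A = πD²/4 = π(0.355)²/4 = 0.09898 m²; mean velocity V = ṁ/(ρA) = 646/(991 · 0.09898) = 6.586 m/s.
Reynolds number Re = ρVD/μ = 991 · 6.586 · 0.355 / 0.000486 = 4.767e+06.
Re > 4000 → turbulent. Relative roughness ε/D = 0.000321/0.355 = 0.000904. Swamee-Jain: f = 0.25/(log₁₀[0.000904/3.7 + 5.74/4.767e+06^0.9])² = 0.25/(log₁₀[0.000244 + 5.6e-06])² = 0.25/(-3.602)² = 0.01927.
Darcy-Weisbach: ΔP = f(L/D)(ρV²/2) = 0.01927·(135/0.355)·(991·6.586²/2) = 0.01927·380.3·2.149e+04 = 1.575e+05 Pa.
ΔP = 1.575e+05 Pa = 1.57 bar.

ΔP ≈ 1.57 bar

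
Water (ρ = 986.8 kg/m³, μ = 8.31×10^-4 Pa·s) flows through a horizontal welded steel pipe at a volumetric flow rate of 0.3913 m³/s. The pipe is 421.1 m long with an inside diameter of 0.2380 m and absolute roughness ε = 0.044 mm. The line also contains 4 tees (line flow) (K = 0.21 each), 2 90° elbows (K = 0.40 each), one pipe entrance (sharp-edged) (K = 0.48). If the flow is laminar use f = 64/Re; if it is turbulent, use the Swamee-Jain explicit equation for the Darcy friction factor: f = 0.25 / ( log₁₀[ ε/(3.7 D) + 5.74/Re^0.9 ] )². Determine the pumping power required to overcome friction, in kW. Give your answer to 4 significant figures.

Cross-sectional area A = πD²/4 = π(0.238)²/4 = 0.04449 m²; mean velocity V = Q/A = 0.3913/0.04449 = 8.796 m/s.
Reynolds number Re = ρVD/μ = 986.8 · 8.796 · 0.238 / 0.000831 = 2.486e+06.
Re > 4000 → turbulent. Relative roughness ε/D = 4.4e-05/0.238 = 0.000185. Swamee-Jain: f = 0.25/(log₁₀[0.000185/3.7 + 5.74/2.486e+06^0.9])² = 0.25/(log₁₀[5e-05 + 1.01e-05])² = 0.25/(-4.222)² = 0.01403.
Total minor-loss coefficient ΣK = 4·0.21 + 2·0.4 + 1·0.48 = 2.12.
ΔP = [f·L/D + ΣK]·(ρV²/2) = [0.01403·421.1/0.238 + 2.12]·(986.8·8.796²/2) = [24.82 + 2.12]·3.817e+04 = 1.028e+06 Pa.
Pumping power P = QΔP = 0.3913·1.028e+06 = 402380 W = 402.4 kW.

P ≈ 402.4 kW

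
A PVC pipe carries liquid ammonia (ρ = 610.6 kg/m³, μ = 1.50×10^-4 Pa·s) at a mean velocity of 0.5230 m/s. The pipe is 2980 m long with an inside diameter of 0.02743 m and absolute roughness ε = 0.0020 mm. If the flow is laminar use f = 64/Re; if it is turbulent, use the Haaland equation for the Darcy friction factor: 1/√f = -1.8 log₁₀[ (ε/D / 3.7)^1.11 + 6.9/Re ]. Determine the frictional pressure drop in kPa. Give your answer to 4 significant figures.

Reynolds number Re = ρVD/μ = 610.6 · 0.523 · 0.02743 / 0.00015 = 5.84e+04.
Re > 4000 → turbulent. Relative roughness ε/D = 2e-06/0.02743 = 7.29e-05. Haaland: 1/√f = -1.8 log₁₀[(7.29e-05/3.7)^1.11 + 6.9/5.84e+04] = -1.8 log₁₀[5.98e-06 + 0.000118] = 7.031, so f = 0.02023.
Darcy-Weisbach: ΔP = f(L/D)(ρV²/2) = 0.02023·(2980/0.02743)·(610.6·0.523²/2) = 0.02023·1.086e+05·83.51 = 1.835e+05 Pa.
ΔP = 1.835e+05 Pa = 183.5 kPa.

ΔP ≈ 183.5 kPa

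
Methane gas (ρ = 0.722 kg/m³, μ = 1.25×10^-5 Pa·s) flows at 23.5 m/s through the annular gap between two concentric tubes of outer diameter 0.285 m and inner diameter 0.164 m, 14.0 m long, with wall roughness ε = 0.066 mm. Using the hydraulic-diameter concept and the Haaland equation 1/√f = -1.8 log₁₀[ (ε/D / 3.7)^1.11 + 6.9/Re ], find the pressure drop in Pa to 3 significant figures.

Hydraulic diameter D_h = 4A/P = D_o - D_i = 0.285 - 0.164 = 0.121 m.
Re = ρVD_h/μ = 0.722·23.5·0.121/1.25e-05 = 1.642e+05.
ε/D_h = 6.6e-05/0.121 = 0.000545; Haaland gives 1/√f = -1.8 log₁₀[5.59e-05+4.2e-05] = 7.217, so f = 0.0192.
ΔP = f(L/D_h)(ρV²/2) = 0.0192·14/0.121·199.4 = 442.9 Pa.

ΔP ≈ 443 Pa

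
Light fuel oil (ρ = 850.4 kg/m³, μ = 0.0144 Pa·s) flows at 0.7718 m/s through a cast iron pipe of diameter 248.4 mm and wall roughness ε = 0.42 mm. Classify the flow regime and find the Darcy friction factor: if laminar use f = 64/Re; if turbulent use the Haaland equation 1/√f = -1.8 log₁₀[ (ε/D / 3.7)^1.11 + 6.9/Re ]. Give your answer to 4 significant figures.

f ≈ 0.03224

Re = ρVD/μ = 850.4·0.7718·0.2484/0.0144 = 1.132e+04.
Re > 4000 → turbulent. ε/D = 0.00042/0.2484 = 0.00169; Haaland: 1/√f = -1.8 log₁₀[0.000196 + 0.000609] = 5.569, so f = 0.03224.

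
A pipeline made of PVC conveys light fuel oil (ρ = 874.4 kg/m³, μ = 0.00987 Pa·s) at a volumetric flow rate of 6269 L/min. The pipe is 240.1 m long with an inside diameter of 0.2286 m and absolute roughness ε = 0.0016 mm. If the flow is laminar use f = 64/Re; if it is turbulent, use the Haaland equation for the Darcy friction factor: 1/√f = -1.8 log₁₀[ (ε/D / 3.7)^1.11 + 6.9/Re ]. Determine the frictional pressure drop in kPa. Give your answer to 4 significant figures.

Q = 6269 L/min = 6269/60000 = 0.1045 m³/s.
Cross-sectional area A = πD²/4 = π(0.2286)²/4 = 0.04104 m²; mean velocity V = Q/A = 0.1045/0.04104 = 2.546 m/s.
Reynolds number Re = ρVD/μ = 874.4 · 2.546 · 0.2286 / 0.00987 = 5.156e+04.
Re > 4000 → turbulent. Relative roughness ε/D = 1.6e-06/0.2286 = 7e-06. Haaland: 1/√f = -1.8 log₁₀[(7e-06/3.7)^1.11 + 6.9/5.156e+04] = -1.8 log₁₀[4.44e-07 + 0.000134] = 6.97, so f = 0.02059.
Darcy-Weisbach: ΔP = f(L/D)(ρV²/2) = 0.02059·(240.1/0.2286)·(874.4·2.546²/2) = 0.02059·1050·2833 = 6.126e+04 Pa.
ΔP = 6.126e+04 Pa = 61.26 kPa.

ΔP ≈ 61.26 kPa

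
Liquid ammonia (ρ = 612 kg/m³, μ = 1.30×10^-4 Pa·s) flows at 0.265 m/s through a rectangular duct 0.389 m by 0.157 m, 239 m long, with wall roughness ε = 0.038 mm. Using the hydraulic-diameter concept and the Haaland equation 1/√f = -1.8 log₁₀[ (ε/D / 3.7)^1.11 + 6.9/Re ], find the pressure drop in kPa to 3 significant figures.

ΔP ≈ 0.366 kPa

Hydraulic diameter D_h = 4A/P = 4·(0.389·0.157)/(2·(0.389+0.157)) = 0.2443/1.092 = 0.2237 m.
Re = ρVD_h/μ = 612·0.265·0.2237/0.00013 = 2.791e+05.
ε/D_h = 3.8e-05/0.2237 = 0.00017; Haaland gives 1/√f = -1.8 log₁₀[1.53e-05+2.47e-05] = 7.916, so f = 0.01596.
ΔP = f(L/D_h)(ρV²/2) = 0.01596·239/0.2237·21.49 = 366.4 Pa.
ΔP = 0.366 kPa.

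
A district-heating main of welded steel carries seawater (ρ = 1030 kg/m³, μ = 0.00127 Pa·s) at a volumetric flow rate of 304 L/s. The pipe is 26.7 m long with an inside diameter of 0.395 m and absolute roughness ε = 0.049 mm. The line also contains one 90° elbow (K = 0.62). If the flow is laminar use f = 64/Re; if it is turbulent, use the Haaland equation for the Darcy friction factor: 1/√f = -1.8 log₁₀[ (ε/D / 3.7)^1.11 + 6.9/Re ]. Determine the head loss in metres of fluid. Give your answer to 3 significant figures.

Q = 304 L/s = 304/1000 = 0.304 m³/s.
Cross-sectional area A = πD²/4 = π(0.395)²/4 = 0.1225 m²; mean velocity V = Q/A = 0.304/0.1225 = 2.481 m/s.
Reynolds number Re = ρVD/μ = 1030 · 2.481 · 0.395 / 0.00127 = 7.947e+05.
Re > 4000 → turbulent. Relative roughness ε/D = 4.9e-05/0.395 = 0.000124. Haaland: 1/√f = -1.8 log₁₀[(0.000124/3.7)^1.11 + 6.9/7.947e+05] = -1.8 log₁₀[1.08e-05 + 8.68e-06] = 8.479, so f = 0.01391.
Total minor-loss coefficient ΣK = 1·0.62 = 0.62.
ΔP = [f·L/D + ΣK]·(ρV²/2) = [0.01391·26.7/0.395 + 0.62]·(1030·2.481²/2) = [0.9402 + 0.62]·3169 = 4945 Pa.
Head loss h_f = ΔP/(ρg) = 4945/(1030·9.81) = 0.489 m.

h_f ≈ 0.489 m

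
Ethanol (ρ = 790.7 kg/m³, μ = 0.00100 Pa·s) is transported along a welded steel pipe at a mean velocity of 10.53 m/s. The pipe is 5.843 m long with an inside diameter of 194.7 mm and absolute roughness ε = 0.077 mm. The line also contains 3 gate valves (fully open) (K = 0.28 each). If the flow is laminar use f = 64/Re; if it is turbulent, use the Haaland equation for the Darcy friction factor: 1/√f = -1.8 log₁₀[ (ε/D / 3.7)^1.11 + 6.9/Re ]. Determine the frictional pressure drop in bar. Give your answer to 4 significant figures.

Reynolds number Re = ρVD/μ = 790.7 · 10.53 · 0.1947 / 0.001 = 1.621e+06.
Re > 4000 → turbulent. Relative roughness ε/D = 7.7e-05/0.1947 = 0.000395. Haaland: 1/√f = -1.8 log₁₀[(0.000395/3.7)^1.11 + 6.9/1.621e+06] = -1.8 log₁₀[3.91e-05 + 4.26e-06] = 7.853, so f = 0.01621.
Total minor-loss coefficient ΣK = 3·0.28 = 0.84.
ΔP = [f·L/D + ΣK]·(ρV²/2) = [0.01621·5.843/0.1947 + 0.84]·(790.7·10.53²/2) = [0.4866 + 0.84]·4.384e+04 = 5.815e+04 Pa.
ΔP = 5.815e+04 Pa = 0.5815 bar.

ΔP ≈ 0.5815 bar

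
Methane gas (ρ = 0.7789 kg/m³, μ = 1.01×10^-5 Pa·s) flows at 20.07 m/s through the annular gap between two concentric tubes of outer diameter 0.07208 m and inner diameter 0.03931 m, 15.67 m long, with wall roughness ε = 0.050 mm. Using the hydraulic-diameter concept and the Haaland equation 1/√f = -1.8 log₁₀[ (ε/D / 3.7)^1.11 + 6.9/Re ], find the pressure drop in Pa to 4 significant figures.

Hydraulic diameter D_h = 4A/P = D_o - D_i = 0.07208 - 0.03931 = 0.03277 m.
Re = ρVD_h/μ = 0.7789·20.07·0.03277/1.01e-05 = 5.072e+04.
ε/D_h = 5e-05/0.03277 = 0.00153; Haaland gives 1/√f = -1.8 log₁₀[0.000175+0.000136] = 6.313, so f = 0.02509.
ΔP = f(L/D_h)(ρV²/2) = 0.02509·15.67/0.03277·156.9 = 1882 Pa.

ΔP ≈ 1882 Pa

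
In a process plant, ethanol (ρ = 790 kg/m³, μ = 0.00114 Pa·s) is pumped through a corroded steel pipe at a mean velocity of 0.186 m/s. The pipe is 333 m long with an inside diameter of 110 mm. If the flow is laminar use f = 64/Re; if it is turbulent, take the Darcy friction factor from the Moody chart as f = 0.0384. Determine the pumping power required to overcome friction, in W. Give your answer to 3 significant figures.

P ≈ 2.81 W

Reynolds number Re = ρVD/μ = 790 · 0.186 · 0.11 / 0.00114 = 1.418e+04.
Re > 4000 → turbulent; use the Moody-chart value f = 0.0384.
Darcy-Weisbach: ΔP = f(L/D)(ρV²/2) = 0.0384·(333/0.11)·(790·0.186²/2) = 0.0384·3027·13.67 = 1589 Pa.
Q = V·A = 0.186·0.009503 = 0.001768 m³/s.
Pumping power P = QΔP = 0.001768·1589 = 2.808 W = 2.81 W.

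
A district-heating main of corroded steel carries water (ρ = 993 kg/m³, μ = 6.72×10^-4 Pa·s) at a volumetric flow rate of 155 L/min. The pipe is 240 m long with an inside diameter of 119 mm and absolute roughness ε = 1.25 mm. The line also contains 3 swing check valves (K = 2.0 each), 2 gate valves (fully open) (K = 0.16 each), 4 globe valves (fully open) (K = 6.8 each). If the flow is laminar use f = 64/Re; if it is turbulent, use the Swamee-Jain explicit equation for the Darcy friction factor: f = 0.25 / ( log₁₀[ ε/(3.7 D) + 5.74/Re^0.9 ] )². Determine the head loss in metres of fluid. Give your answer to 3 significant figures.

h_f ≈ 0.316 m

Q = 155 L/min = 155/60000 = 0.002583 m³/s.
Cross-sectional area A = πD²/4 = π(0.119)²/4 = 0.01112 m²; mean velocity V = Q/A = 0.002583/0.01112 = 0.2323 m/s.
Reynolds number Re = ρVD/μ = 993 · 0.2323 · 0.119 / 0.000672 = 4.084e+04.
Re > 4000 → turbulent. Relative roughness ε/D = 0.00125/0.119 = 0.0105. Swamee-Jain: f = 0.25/(log₁₀[0.0105/3.7 + 5.74/4.084e+04^0.9])² = 0.25/(log₁₀[0.00284 + 0.000406])² = 0.25/(-2.489)² = 0.04036.
Total minor-loss coefficient ΣK = 3·2 + 2·0.16 + 4·6.8 = 33.5.
ΔP = [f·L/D + ΣK]·(ρV²/2) = [0.04036·240/0.119 + 33.5]·(993·0.2323²/2) = [81.4 + 33.5]·26.79 = 3078 Pa.
Head loss h_f = ΔP/(ρg) = 3078/(993·9.81) = 0.316 m.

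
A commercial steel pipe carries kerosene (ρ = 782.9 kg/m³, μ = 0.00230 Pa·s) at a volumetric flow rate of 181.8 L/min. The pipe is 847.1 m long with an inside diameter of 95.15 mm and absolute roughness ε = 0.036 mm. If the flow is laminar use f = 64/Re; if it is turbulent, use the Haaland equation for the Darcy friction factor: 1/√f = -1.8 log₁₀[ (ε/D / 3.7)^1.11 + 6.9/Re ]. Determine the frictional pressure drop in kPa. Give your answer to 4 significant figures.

Q = 181.8 L/min = 181.8/60000 = 0.00303 m³/s.
Cross-sectional area A = πD²/4 = π(0.09515)²/4 = 0.007111 m²; mean velocity V = Q/A = 0.00303/0.007111 = 0.4261 m/s.
Reynolds number Re = ρVD/μ = 782.9 · 0.4261 · 0.09515 / 0.0023 = 1.38e+04.
Re > 4000 → turbulent. Relative roughness ε/D = 3.6e-05/0.09515 = 0.000378. Haaland: 1/√f = -1.8 log₁₀[(0.000378/3.7)^1.11 + 6.9/1.38e+04] = -1.8 log₁₀[3.72e-05 + 0.0005] = 5.886, so f = 0.02887.
Darcy-Weisbach: ΔP = f(L/D)(ρV²/2) = 0.02887·(847.1/0.09515)·(782.9·0.4261²/2) = 0.02887·8903·71.08 = 1.827e+04 Pa.
ΔP = 1.827e+04 Pa = 18.27 kPa.

ΔP ≈ 18.27 kPa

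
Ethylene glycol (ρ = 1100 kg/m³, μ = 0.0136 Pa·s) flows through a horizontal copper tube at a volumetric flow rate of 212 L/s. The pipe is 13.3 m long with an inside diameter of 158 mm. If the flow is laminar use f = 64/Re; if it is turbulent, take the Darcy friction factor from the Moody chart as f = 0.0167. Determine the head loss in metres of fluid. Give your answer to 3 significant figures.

h_f ≈ 8.38 m

Q = 212 L/s = 212/1000 = 0.212 m³/s.
Cross-sectional area A = πD²/4 = π(0.158)²/4 = 0.01961 m²; mean velocity V = Q/A = 0.212/0.01961 = 10.81 m/s.
Reynolds number Re = ρVD/μ = 1100 · 10.81 · 0.158 / 0.0136 = 1.382e+05.
Re > 4000 → turbulent; use the Moody-chart value f = 0.0167.
Darcy-Weisbach: ΔP = f(L/D)(ρV²/2) = 0.0167·(13.3/0.158)·(1100·10.81²/2) = 0.0167·84.18·6.43e+04 = 9.039e+04 Pa.
Head loss h_f = ΔP/(ρg) = 9.039e+04/(1100·9.81) = 8.38 m.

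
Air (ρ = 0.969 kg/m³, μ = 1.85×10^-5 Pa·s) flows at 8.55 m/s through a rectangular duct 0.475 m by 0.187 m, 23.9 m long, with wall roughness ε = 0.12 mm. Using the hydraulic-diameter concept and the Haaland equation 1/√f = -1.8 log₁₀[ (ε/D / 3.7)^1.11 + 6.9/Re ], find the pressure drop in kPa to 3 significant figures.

Hydraulic diameter D_h = 4A/P = 4·(0.475·0.187)/(2·(0.475+0.187)) = 0.3553/1.324 = 0.2684 m.
Re = ρVD_h/μ = 0.969·8.55·0.2684/1.85e-05 = 1.202e+05.
ε/D_h = 0.00012/0.2684 = 0.000447; Haaland gives 1/√f = -1.8 log₁₀[4.48e-05+5.74e-05] = 7.183, so f = 0.01938.
ΔP = f(L/D_h)(ρV²/2) = 0.01938·23.9/0.2684·35.42 = 61.14 Pa.
ΔP = 0.0611 kPa.

ΔP ≈ 0.0611 kPa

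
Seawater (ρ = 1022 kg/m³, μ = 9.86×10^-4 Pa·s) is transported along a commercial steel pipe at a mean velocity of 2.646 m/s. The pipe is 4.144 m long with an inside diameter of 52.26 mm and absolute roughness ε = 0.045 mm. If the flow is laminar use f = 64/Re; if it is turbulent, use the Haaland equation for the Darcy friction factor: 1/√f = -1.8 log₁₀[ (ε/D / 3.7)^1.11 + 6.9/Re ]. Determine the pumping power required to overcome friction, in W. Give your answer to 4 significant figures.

P ≈ 33.51 W

Reynolds number Re = ρVD/μ = 1022 · 2.646 · 0.05226 / 0.000986 = 1.433e+05.
Re > 4000 → turbulent. Relative roughness ε/D = 4.5e-05/0.05226 = 0.000861. Haaland: 1/√f = -1.8 log₁₀[(0.000861/3.7)^1.11 + 6.9/1.433e+05] = -1.8 log₁₀[9.27e-05 + 4.81e-05] = 6.932, so f = 0.02081.
Darcy-Weisbach: ΔP = f(L/D)(ρV²/2) = 0.02081·(4.144/0.05226)·(1022·2.646²/2) = 0.02081·79.3·3578 = 5904 Pa.
Q = V·A = 2.646·0.002145 = 0.005676 m³/s.
Pumping power P = QΔP = 0.005676·5904 = 33.507 W = 33.51 W.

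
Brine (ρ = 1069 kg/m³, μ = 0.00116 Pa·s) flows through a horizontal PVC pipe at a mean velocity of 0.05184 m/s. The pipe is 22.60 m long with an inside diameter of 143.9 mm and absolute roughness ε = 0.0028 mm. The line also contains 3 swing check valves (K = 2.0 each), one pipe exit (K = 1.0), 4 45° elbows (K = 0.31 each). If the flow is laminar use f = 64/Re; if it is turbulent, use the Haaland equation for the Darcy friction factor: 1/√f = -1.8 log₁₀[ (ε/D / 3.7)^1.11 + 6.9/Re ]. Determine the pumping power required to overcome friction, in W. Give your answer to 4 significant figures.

P ≈ 0.01651 W

Reynolds number Re = ρVD/μ = 1069 · 0.05184 · 0.1439 / 0.00116 = 6875.
Re > 4000 → turbulent. Relative roughness ε/D = 2.8e-06/0.1439 = 1.95e-05. Haaland: 1/√f = -1.8 log₁₀[(1.95e-05/3.7)^1.11 + 6.9/6875] = -1.8 log₁₀[1.38e-06 + 0.001] = 5.396, so f = 0.03434.
Total minor-loss coefficient ΣK = 3·2 + 1·1 + 4·0.31 = 8.24.
ΔP = [f·L/D + ΣK]·(ρV²/2) = [0.03434·22.6/0.1439 + 8.24]·(1069·0.05184²/2) = [5.394 + 8.24]·1.436 = 19.58 Pa.
Q = V·A = 0.05184·0.01626 = 0.0008431 m³/s.
Pumping power P = QΔP = 0.0008431·19.58 = 0.016511 W = 0.01651 W.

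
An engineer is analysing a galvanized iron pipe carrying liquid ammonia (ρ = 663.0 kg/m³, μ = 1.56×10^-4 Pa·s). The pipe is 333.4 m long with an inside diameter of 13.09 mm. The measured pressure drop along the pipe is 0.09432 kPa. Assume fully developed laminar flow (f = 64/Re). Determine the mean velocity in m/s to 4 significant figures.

V ≈ 0.009711 m/s

For laminar flow, f = 64/Re with Re = ρVD/μ, so Darcy-Weisbach reduces to ΔP = 32μLV/D². Solving for V: V = ΔP·D²/(32μL) = 94.32·(0.01309)²/(32·0.000156·333.4) = 0.009711 m/s.
Check: Re = ρVD/μ = 663·0.009711·0.01309/0.000156 = 540.2 < 2300, so the laminar assumption holds.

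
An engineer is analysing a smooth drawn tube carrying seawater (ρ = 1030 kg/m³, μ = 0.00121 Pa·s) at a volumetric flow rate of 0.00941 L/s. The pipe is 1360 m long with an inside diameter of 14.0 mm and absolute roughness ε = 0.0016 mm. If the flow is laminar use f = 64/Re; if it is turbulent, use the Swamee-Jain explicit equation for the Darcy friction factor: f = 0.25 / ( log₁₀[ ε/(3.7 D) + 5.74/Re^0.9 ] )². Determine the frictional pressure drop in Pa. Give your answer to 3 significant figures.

ΔP ≈ 16400 Pa

Q = 0.00941 L/s = 0.00941/1000 = 9.41e-06 m³/s.
Cross-sectional area A = πD²/4 = π(0.014)²/4 = 0.0001539 m²; mean velocity V = Q/A = 9.41e-06/0.0001539 = 0.06113 m/s.
Reynolds number Re = ρVD/μ = 1030 · 0.06113 · 0.014 / 0.00121 = 728.5.
Re < 2300 → laminar flow, so f = 64/Re = 64/728.5 = 0.08785 (the turbulent correlation is not needed).
Darcy-Weisbach: ΔP = f(L/D)(ρV²/2) = 0.08785·(1360/0.014)·(1030·0.06113²/2) = 0.08785·9.714e+04·1.924 = 1.642e+04 Pa.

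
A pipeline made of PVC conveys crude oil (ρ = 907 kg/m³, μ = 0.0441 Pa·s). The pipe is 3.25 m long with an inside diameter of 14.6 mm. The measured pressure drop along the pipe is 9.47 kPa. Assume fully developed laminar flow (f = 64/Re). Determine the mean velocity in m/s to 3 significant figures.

V ≈ 0.440 m/s

For laminar flow, f = 64/Re with Re = ρVD/μ, so Darcy-Weisbach reduces to ΔP = 32μLV/D². Solving for V: V = ΔP·D²/(32μL) = 9470·(0.0146)²/(32·0.0441·3.25) = 0.4401 m/s.
Check: Re = ρVD/μ = 907·0.4401·0.0146/0.0441 = 132.2 < 2300, so the laminar assumption holds.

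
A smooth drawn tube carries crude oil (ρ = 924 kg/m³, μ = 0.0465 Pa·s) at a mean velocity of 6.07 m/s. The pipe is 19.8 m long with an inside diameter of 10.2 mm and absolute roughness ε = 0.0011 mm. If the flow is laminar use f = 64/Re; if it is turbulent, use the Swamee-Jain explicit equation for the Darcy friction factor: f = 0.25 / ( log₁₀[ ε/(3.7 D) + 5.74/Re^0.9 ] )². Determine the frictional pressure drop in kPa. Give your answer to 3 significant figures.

ΔP ≈ 1720 kPa

Reynolds number Re = ρVD/μ = 924 · 6.07 · 0.0102 / 0.0465 = 1230.
Re < 2300 → laminar flow, so f = 64/Re = 64/1230 = 0.05202 (the turbulent correlation is not needed).
Darcy-Weisbach: ΔP = f(L/D)(ρV²/2) = 0.05202·(19.8/0.0102)·(924·6.07²/2) = 0.05202·1941·1.702e+04 = 1.719e+06 Pa.
ΔP = 1.719e+06 Pa = 1720 kPa.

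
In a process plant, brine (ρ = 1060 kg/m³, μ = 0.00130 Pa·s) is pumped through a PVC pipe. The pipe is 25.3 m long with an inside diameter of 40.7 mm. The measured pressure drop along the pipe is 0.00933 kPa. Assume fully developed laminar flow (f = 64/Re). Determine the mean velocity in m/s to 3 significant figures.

For laminar flow, f = 64/Re with Re = ρVD/μ, so Darcy-Weisbach reduces to ΔP = 32μLV/D². Solving for V: V = ΔP·D²/(32μL) = 9.33·(0.0407)²/(32·0.0013·25.3) = 0.01468 m/s.
Check: Re = ρVD/μ = 1060·0.01468·0.0407/0.0013 = 487.3 < 2300, so the laminar assumption holds.

V ≈ 0.0147 m/s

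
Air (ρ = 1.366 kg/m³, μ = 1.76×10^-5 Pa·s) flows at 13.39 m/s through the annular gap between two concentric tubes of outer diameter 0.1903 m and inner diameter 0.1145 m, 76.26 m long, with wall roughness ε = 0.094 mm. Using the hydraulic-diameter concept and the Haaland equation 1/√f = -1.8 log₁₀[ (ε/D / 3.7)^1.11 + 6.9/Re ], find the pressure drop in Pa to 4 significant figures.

Hydraulic diameter D_h = 4A/P = D_o - D_i = 0.1903 - 0.1145 = 0.0758 m.
Re = ρVD_h/μ = 1.366·13.39·0.0758/1.76e-05 = 7.877e+04.
ε/D_h = 9.4e-05/0.0758 = 0.00124; Haaland gives 1/√f = -1.8 log₁₀[0.000139+8.76e-05] = 6.561, so f = 0.02323.
ΔP = f(L/D_h)(ρV²/2) = 0.02323·76.26/0.0758·122.5 = 2862 Pa.

ΔP ≈ 2862 Pa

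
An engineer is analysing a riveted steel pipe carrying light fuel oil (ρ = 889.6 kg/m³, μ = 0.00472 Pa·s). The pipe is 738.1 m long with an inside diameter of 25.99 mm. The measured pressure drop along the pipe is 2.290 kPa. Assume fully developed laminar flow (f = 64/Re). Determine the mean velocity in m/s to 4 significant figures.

For laminar flow, f = 64/Re with Re = ρVD/μ, so Darcy-Weisbach reduces to ΔP = 32μLV/D². Solving for V: V = ΔP·D²/(32μL) = 2290·(0.02599)²/(32·0.00472·738.1) = 0.01388 m/s.
Check: Re = ρVD/μ = 889.6·0.01388·0.02599/0.00472 = 67.97 < 2300, so the laminar assumption holds.

V ≈ 0.01388 m/s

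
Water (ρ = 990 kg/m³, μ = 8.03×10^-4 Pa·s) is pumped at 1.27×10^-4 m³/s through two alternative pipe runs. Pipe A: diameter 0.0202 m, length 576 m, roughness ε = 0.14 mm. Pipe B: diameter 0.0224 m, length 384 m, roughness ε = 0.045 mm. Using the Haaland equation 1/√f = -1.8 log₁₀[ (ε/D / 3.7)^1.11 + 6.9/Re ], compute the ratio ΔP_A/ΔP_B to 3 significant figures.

ΔP_A/ΔP_B ≈ 2.91

Pipe A: V = Q/A = 0.000127/0.0003205 = 0.3963 m/s; Re = 9869; ε/D = 0.00693; Haaland → f = 0.03977; ΔP_A = f(L/D)(ρV²/2) = 8.816e+04 Pa.
Pipe B: V = Q/A = 0.000127/0.0003941 = 0.3223 m/s; Re = 8900; ε/D = 0.00201; Haaland → f = 0.03442; ΔP_B = f(L/D)(ρV²/2) = 3.033e+04 Pa.
ΔP_A/ΔP_B = 8.816e+04/3.033e+04 = 2.91.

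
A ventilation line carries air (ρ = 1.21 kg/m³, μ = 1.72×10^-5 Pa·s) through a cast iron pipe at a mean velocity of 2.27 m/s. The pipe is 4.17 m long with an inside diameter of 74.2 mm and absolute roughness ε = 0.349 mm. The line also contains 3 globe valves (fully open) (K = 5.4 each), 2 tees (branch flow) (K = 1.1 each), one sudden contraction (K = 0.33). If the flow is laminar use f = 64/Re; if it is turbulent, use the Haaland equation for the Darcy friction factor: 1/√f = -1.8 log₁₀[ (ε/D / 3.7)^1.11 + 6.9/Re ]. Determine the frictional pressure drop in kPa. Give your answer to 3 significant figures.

Reynolds number Re = ρVD/μ = 1.21 · 2.27 · 0.0742 / 1.72e-05 = 1.185e+04.
Re > 4000 → turbulent. Relative roughness ε/D = 0.000349/0.0742 = 0.0047. Haaland: 1/√f = -1.8 log₁₀[(0.0047/3.7)^1.11 + 6.9/1.185e+04] = -1.8 log₁₀[0.00061 + 0.000582] = 5.262, so f = 0.03611.
Total minor-loss coefficient ΣK = 3·5.4 + 2·1.1 + 1·0.33 = 18.7.
ΔP = [f·L/D + ΣK]·(ρV²/2) = [0.03611·4.17/0.0742 + 18.7]·(1.21·2.27²/2) = [2.03 + 18.7]·3.118 = 64.72 Pa.
ΔP = 64.72 Pa = 0.0647 kPa.

ΔP ≈ 0.0647 kPa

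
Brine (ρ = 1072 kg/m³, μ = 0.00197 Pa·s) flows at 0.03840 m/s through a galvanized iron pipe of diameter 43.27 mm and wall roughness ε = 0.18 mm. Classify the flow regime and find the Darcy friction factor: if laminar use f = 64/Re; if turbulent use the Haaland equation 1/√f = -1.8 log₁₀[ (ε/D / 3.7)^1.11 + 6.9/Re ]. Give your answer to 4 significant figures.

f ≈ 0.07078

Re = ρVD/μ = 1072·0.0384·0.04327/0.00197 = 904.2.
Re < 2300 → laminar, so f = 64/Re = 0.07078 (roughness is irrelevant in laminar flow).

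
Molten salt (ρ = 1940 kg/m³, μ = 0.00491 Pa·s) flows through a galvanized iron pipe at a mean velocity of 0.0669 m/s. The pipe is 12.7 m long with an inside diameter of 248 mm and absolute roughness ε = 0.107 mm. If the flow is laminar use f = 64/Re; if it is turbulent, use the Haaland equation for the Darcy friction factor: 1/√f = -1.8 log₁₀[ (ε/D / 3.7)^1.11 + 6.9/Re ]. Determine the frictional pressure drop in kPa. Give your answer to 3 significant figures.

ΔP ≈ 0.00783 kPa

Reynolds number Re = ρVD/μ = 1940 · 0.0669 · 0.248 / 0.00491 = 6555.
Re > 4000 → turbulent. Relative roughness ε/D = 0.000107/0.248 = 0.000431. Haaland: 1/√f = -1.8 log₁₀[(0.000431/3.7)^1.11 + 6.9/6555] = -1.8 log₁₀[4.31e-05 + 0.00105] = 5.329, so f = 0.03522.
Darcy-Weisbach: ΔP = f(L/D)(ρV²/2) = 0.03522·(12.7/0.248)·(1940·0.0669²/2) = 0.03522·51.21·4.341 = 7.83 Pa.
ΔP = 7.83 Pa = 0.00783 kPa.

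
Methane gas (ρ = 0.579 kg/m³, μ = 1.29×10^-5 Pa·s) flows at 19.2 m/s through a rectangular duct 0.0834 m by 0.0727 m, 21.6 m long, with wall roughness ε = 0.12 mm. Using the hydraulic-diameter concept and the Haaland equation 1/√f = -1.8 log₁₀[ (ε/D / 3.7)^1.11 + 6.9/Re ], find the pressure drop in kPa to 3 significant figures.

ΔP ≈ 0.726 kPa

Hydraulic diameter D_h = 4A/P = 4·(0.0834·0.0727)/(2·(0.0834+0.0727)) = 0.02425/0.3122 = 0.07768 m.
Re = ρVD_h/μ = 0.579·19.2·0.07768/1.29e-05 = 6.694e+04.
ε/D_h = 0.00012/0.07768 = 0.00154; Haaland gives 1/√f = -1.8 log₁₀[0.000177+0.000103] = 6.394, so f = 0.02446.
ΔP = f(L/D_h)(ρV²/2) = 0.02446·21.6/0.07768·106.7 = 725.9 Pa.
ΔP = 0.726 kPa.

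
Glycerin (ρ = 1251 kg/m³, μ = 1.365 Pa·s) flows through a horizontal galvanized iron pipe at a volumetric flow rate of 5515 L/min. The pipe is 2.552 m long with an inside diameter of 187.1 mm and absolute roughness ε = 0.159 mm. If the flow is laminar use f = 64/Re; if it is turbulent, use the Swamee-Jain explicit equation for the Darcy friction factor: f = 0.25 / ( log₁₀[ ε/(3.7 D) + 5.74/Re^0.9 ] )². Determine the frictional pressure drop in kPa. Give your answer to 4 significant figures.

ΔP ≈ 10.65 kPa

Q = 5515 L/min = 5515/60000 = 0.09192 m³/s.
Cross-sectional area A = πD²/4 = π(0.1871)²/4 = 0.02749 m²; mean velocity V = Q/A = 0.09192/0.02749 = 3.343 m/s.
Reynolds number Re = ρVD/μ = 1251 · 3.343 · 0.1871 / 1.36 = 573.3.
Re < 2300 → laminar flow, so f = 64/Re = 64/573.3 = 0.1116 (the turbulent correlation is not needed).
Darcy-Weisbach: ΔP = f(L/D)(ρV²/2) = 0.1116·(2.552/0.1871)·(1251·3.343²/2) = 0.1116·13.64·6991 = 1.065e+04 Pa.
ΔP = 1.065e+04 Pa = 10.65 kPa.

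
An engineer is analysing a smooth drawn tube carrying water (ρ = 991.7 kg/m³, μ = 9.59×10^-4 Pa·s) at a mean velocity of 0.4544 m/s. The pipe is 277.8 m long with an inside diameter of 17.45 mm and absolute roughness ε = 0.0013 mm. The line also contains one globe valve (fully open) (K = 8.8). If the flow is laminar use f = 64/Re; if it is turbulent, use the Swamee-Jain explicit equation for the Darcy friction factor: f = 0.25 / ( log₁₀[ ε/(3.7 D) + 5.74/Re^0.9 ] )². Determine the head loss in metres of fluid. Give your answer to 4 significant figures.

Reynolds number Re = ρVD/μ = 991.7 · 0.4544 · 0.01745 / 0.000959 = 8200.
Re > 4000 → turbulent. Relative roughness ε/D = 1.3e-06/0.01745 = 7.45e-05. Swamee-Jain: f = 0.25/(log₁₀[7.45e-05/3.7 + 5.74/8200^0.9])² = 0.25/(log₁₀[2.01e-05 + 0.00172])² = 0.25/(-2.758)² = 0.03286.
Total minor-loss coefficient ΣK = 1·8.8 = 8.8.
ΔP = [f·L/D + ΣK]·(ρV²/2) = [0.03286·277.8/0.01745 + 8.8]·(991.7·0.4544²/2) = [523 + 8.8]·102.4 = 5.445e+04 Pa.
Head loss h_f = ΔP/(ρg) = 5.445e+04/(991.7·9.81) = 5.597 m.

h_f ≈ 5.597 m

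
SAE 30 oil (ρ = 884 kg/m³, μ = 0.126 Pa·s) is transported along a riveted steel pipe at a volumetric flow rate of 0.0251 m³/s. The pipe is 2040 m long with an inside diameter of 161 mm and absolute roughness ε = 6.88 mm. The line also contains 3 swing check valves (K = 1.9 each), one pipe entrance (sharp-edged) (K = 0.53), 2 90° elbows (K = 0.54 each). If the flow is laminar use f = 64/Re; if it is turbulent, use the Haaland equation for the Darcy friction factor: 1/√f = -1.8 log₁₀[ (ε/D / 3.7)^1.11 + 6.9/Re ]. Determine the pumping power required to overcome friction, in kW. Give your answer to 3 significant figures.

P ≈ 9.94 kW

Cross-sectional area A = πD²/4 = π(0.161)²/4 = 0.02036 m²; mean velocity V = Q/A = 0.0251/0.02036 = 1.233 m/s.
Reynolds number Re = ρVD/μ = 884 · 1.233 · 0.161 / 0.126 = 1393.
Re < 2300 → laminar flow, so f = 64/Re = 64/1393 = 0.04596 (the turbulent correlation is not needed).
Total minor-loss coefficient ΣK = 3·1.9 + 1·0.53 + 2·0.54 = 7.31.
ΔP = [f·L/D + ΣK]·(ρV²/2) = [0.04596·2040/0.161 + 7.31]·(884·1.233²/2) = [582.3 + 7.31]·671.9 = 3.961e+05 Pa.
Pumping power P = QΔP = 0.0251·3.961e+05 = 9943 W = 9.94 kW.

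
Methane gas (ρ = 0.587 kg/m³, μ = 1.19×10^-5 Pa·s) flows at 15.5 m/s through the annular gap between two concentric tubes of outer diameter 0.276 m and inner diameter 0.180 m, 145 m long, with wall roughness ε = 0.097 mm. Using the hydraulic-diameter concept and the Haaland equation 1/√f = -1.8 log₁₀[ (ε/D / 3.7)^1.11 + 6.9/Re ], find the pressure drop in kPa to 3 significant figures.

Hydraulic diameter D_h = 4A/P = D_o - D_i = 0.276 - 0.18 = 0.096 m.
Re = ρVD_h/μ = 0.587·15.5·0.096/1.19e-05 = 7.34e+04.
ε/D_h = 9.7e-05/0.096 = 0.00101; Haaland gives 1/√f = -1.8 log₁₀[0.000111+9.4e-05] = 6.64, so f = 0.02268.
ΔP = f(L/D_h)(ρV²/2) = 0.02268·145/0.096·70.51 = 2416 Pa.
ΔP = 2.42 kPa.

ΔP ≈ 2.42 kPa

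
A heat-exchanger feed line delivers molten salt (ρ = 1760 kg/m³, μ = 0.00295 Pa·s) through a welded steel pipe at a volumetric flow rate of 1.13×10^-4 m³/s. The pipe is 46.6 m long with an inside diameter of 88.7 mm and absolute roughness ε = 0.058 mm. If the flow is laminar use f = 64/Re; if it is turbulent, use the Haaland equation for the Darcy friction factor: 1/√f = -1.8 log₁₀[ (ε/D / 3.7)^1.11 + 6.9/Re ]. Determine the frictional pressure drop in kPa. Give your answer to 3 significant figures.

ΔP ≈ 0.0102 kPa

Cross-sectional area A = πD²/4 = π(0.0887)²/4 = 0.006179 m²; mean velocity V = Q/A = 0.000113/0.006179 = 0.01829 m/s.
Reynolds number Re = ρVD/μ = 1760 · 0.01829 · 0.0887 / 0.00295 = 967.7.
Re < 2300 → laminar flow, so f = 64/Re = 64/967.7 = 0.06613 (the turbulent correlation is not needed).
Darcy-Weisbach: ΔP = f(L/D)(ρV²/2) = 0.06613·(46.6/0.0887)·(1760·0.01829²/2) = 0.06613·525.4·0.2943 = 10.22 Pa.
ΔP = 10.22 Pa = 0.0102 kPa.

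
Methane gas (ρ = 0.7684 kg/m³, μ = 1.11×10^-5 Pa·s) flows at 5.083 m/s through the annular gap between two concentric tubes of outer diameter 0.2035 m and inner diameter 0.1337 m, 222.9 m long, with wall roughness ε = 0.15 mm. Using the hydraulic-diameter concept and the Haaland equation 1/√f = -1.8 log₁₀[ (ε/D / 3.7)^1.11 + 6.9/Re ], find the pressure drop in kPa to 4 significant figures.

ΔP ≈ 0.9149 kPa

Hydraulic diameter D_h = 4A/P = D_o - D_i = 0.2035 - 0.1337 = 0.0698 m.
Re = ρVD_h/μ = 0.7684·5.083·0.0698/1.11e-05 = 2.456e+04.
ε/D_h = 0.00015/0.0698 = 0.00215; Haaland gives 1/√f = -1.8 log₁₀[0.000256+0.000281] = 5.886, so f = 0.02886.
ΔP = f(L/D_h)(ρV²/2) = 0.02886·222.9/0.0698·9.927 = 914.9 Pa.
ΔP = 0.9149 kPa.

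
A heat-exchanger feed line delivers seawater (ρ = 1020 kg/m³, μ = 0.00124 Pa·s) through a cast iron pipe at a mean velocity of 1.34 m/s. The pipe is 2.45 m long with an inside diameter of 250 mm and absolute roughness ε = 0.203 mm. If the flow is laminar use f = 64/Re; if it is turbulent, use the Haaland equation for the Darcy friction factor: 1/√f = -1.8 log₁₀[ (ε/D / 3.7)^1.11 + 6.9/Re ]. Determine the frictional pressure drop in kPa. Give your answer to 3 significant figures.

ΔP ≈ 0.177 kPa

Reynolds number Re = ρVD/μ = 1020 · 1.34 · 0.25 / 0.00124 = 2.756e+05.
Re > 4000 → turbulent. Relative roughness ε/D = 0.000203/0.25 = 0.000812. Haaland: 1/√f = -1.8 log₁₀[(0.000812/3.7)^1.11 + 6.9/2.756e+05] = -1.8 log₁₀[8.69e-05 + 2.5e-05] = 7.112, so f = 0.01977.
Darcy-Weisbach: ΔP = f(L/D)(ρV²/2) = 0.01977·(2.45/0.25)·(1020·1.34²/2) = 0.01977·9.8·915.8 = 177.4 Pa.
ΔP = 177.4 Pa = 0.177 kPa.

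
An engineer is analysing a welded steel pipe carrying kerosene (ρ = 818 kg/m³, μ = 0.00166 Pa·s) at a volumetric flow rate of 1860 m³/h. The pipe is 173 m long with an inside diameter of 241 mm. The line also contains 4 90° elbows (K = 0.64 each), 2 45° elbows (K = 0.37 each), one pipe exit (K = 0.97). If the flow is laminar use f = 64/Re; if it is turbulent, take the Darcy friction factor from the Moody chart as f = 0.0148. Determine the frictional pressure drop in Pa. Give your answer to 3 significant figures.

Q = 1860 m³/h = 1860/3600 = 0.5167 m³/s.
Cross-sectional area A = πD²/4 = π(0.241)²/4 = 0.04562 m²; mean velocity V = Q/A = 0.5167/0.04562 = 11.33 m/s.
Reynolds number Re = ρVD/μ = 818 · 11.33 · 0.241 / 0.00166 = 1.345e+06.
Re > 4000 → turbulent; use the Moody-chart value f = 0.0148.
Total minor-loss coefficient ΣK = 4·0.64 + 2·0.37 + 1·0.97 = 4.27.
ΔP = [f·L/D + ΣK]·(ρV²/2) = [0.0148·173/0.241 + 4.27]·(818·11.33²/2) = [10.62 + 4.27]·5.247e+04 = 7.815e+05 Pa.

ΔP ≈ 781000 Pa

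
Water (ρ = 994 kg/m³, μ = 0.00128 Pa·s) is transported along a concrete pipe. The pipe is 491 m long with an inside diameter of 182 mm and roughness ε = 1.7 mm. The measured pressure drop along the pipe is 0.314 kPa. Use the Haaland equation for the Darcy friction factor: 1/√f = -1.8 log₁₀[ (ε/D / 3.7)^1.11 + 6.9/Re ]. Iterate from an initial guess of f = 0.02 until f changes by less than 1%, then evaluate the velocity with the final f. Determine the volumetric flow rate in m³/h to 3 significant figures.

Rearranging Darcy-Weisbach: V = √(2·ΔP·D/(f·L·ρ)). With ε/D = 0.0017/0.182 = 0.00934, iterate starting from f = 0.02:
  f = 0.02 → V = √(2·314·0.182/(0.02·491·994)) = 0.1082 m/s; Re = ρVD/μ = 1.529e+04; f → 0.04067
  f = 0.04067 → V = 0.07588 m/s; Re = 1.073e+04; f → 0.04203
  f = 0.04203 → V = 0.07464 m/s; Re = 1.055e+04; f → 0.04211
Converged (Δf/f < 1%). With the final f = 0.04211: V = √(2·314·0.182/(0.04211·491·994)) = 0.07458 m/s.
Q = V·A = 0.07458·(π/4·0.182²) = 0.00194 m³/s = 6.98 m³/h.

Q ≈ 6.98 m³/h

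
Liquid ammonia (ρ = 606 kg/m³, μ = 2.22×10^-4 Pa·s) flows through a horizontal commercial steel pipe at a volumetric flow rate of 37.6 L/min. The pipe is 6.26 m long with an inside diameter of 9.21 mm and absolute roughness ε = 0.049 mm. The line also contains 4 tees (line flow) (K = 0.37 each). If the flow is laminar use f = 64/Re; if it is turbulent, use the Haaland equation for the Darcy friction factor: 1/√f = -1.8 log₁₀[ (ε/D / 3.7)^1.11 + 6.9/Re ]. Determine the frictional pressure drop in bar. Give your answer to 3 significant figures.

Q = 37.6 L/min = 37.6/60000 = 0.0006267 m³/s.
Cross-sectional area A = πD²/4 = π(0.00921)²/4 = 6.662e-05 m²; mean velocity V = Q/A = 0.0006267/6.662e-05 = 9.406 m/s.
Reynolds number Re = ρVD/μ = 606 · 9.406 · 0.00921 / 0.000222 = 2.365e+05.
Re > 4000 → turbulent. Relative roughness ε/D = 4.9e-05/0.00921 = 0.00532. Haaland: 1/√f = -1.8 log₁₀[(0.00532/3.7)^1.11 + 6.9/2.365e+05] = -1.8 log₁₀[0.0007 + 2.92e-05] = 5.647, so f = 0.03136.
Total minor-loss coefficient ΣK = 4·0.37 = 1.48.
ΔP = [f·L/D + ΣK]·(ρV²/2) = [0.03136·6.26/0.00921 + 1.48]·(606·9.406²/2) = [21.32 + 1.48]·2.681e+04 = 6.111e+05 Pa.
ΔP = 6.111e+05 Pa = 6.11 bar.

ΔP ≈ 6.11 bar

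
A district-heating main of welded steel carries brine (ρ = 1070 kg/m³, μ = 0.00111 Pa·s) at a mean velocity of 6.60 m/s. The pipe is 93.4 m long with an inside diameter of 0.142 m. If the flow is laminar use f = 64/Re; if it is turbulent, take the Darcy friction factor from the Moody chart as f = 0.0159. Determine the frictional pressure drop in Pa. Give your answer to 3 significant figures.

Reynolds number Re = ρVD/μ = 1070 · 6.6 · 0.142 / 0.00111 = 9.034e+05.
Re > 4000 → turbulent; use the Moody-chart value f = 0.0159.
Darcy-Weisbach: ΔP = f(L/D)(ρV²/2) = 0.0159·(93.4/0.142)·(1070·6.6²/2) = 0.0159·657.7·2.33e+04 = 2.437e+05 Pa.

ΔP ≈ 244000 Pa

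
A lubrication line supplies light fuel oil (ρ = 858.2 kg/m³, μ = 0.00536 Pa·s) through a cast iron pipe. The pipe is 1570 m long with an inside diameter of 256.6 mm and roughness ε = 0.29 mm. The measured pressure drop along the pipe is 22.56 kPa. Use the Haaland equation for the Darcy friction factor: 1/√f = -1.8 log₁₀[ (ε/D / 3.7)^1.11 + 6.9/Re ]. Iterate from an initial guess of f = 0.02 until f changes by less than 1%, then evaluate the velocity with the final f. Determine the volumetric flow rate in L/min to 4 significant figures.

Q ≈ 1746 L/min

Rearranging Darcy-Weisbach: V = √(2·ΔP·D/(f·L·ρ)). With ε/D = 0.00029/0.2566 = 0.00113, iterate starting from f = 0.02:
  f = 0.02 → V = √(2·2.256e+04·0.2566/(0.02·1570·858.2)) = 0.6555 m/s; Re = ρVD/μ = 2.693e+04; f → 0.02641
  f = 0.02641 → V = 0.5704 m/s; Re = 2.343e+04; f → 0.02707
  f = 0.02707 → V = 0.5635 m/s; Re = 2.315e+04; f → 0.02713
Converged (Δf/f < 1%). With the final f = 0.02713: V = √(2·2.256e+04·0.2566/(0.02713·1570·858.2)) = 0.5628 m/s.
Q = V·A = 0.5628·(π/4·0.2566²) = 0.02911 m³/s = 1746 L/min.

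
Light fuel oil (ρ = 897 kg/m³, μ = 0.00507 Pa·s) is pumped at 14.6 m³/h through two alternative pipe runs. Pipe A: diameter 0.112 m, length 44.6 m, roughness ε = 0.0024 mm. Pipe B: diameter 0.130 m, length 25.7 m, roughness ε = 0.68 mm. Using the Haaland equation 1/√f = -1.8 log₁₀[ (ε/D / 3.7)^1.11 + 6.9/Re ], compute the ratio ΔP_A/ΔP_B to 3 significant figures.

ΔP_A/ΔP_B ≈ 2.99

Pipe A: V = Q/A = 0.004056/0.009852 = 0.4116 m/s; Re = 8157; ε/D = 2.14e-05; Haaland → f = 0.03271; ΔP_A = f(L/D)(ρV²/2) = 989.9 Pa.
Pipe B: V = Q/A = 0.004056/0.01327 = 0.3055 m/s; Re = 7028; ε/D = 0.00523; Haaland → f = 0.04001; ΔP_B = f(L/D)(ρV²/2) = 331.1 Pa.
ΔP_A/ΔP_B = 989.9/331.1 = 2.99.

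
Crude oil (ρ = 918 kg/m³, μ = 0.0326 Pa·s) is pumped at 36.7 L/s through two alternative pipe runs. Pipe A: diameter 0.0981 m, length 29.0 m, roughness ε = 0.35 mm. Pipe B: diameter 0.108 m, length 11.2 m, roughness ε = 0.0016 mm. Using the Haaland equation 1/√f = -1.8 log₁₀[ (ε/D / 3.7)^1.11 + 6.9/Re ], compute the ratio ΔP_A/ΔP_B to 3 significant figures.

ΔP_A/ΔP_B ≈ 4.85

Pipe A: V = Q/A = 0.0367/0.007558 = 4.856 m/s; Re = 1.341e+04; ε/D = 0.00357; Haaland → f = 0.03393; ΔP_A = f(L/D)(ρV²/2) = 1.085e+05 Pa.
Pipe B: V = Q/A = 0.0367/0.009161 = 4.006 m/s; Re = 1.218e+04; ε/D = 1.48e-05; Haaland → f = 0.02929; ΔP_B = f(L/D)(ρV²/2) = 2.238e+04 Pa.
ΔP_A/ΔP_B = 1.085e+05/2.238e+04 = 4.85.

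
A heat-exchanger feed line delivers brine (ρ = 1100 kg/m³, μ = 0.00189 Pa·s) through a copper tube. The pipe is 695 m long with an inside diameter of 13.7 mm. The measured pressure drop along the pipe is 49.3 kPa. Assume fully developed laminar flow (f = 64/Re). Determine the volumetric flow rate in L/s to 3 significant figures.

Q ≈ 0.0325 L/s

For laminar flow, f = 64/Re with Re = ρVD/μ, so Darcy-Weisbach reduces to ΔP = 32μLV/D². Solving for V: V = ΔP·D²/(32μL) = 4.93e+04·(0.0137)²/(32·0.00189·695) = 0.2201 m/s.
Check: Re = ρVD/μ = 1100·0.2201·0.0137/0.00189 = 1755 < 2300, so the laminar assumption holds.
Q = V·A = 0.2201·(π/4·0.0137²) = 3.245e-05 m³/s = 0.0325 L/s.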